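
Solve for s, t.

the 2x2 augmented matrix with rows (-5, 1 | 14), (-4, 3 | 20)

Forward elimination on [A|b]:
R2 <- R2 - (4/5)*R1:  [    0  11/5  44/5 ]
Row echelon form:
[ -5     1  |    14 ]
[  0  11/5  |  44/5 ]
Back-substitution:
t = (44/5) / (11/5) = 4
s = (14 - (1)*(4)) / -5 = -2

(-2, 4)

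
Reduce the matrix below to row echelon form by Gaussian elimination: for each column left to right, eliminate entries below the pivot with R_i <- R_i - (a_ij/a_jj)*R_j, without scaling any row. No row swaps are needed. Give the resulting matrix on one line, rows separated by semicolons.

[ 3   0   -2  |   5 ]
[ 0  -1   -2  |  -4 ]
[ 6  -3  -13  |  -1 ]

REF = [3 0 -2 5; 0 -1 -2 -4; 0 0 -3 1]

Forward elimination:
R3 <- R3 - (2)*R1:  [   0   -3   -9  -11 ]
R3 <- R3 - (3)*R2:  [  0   0  -3   1 ]
Row echelon form:
[ 3   0  -2  |   5 ]
[ 0  -1  -2  |  -4 ]
[ 0   0  -3  |   1 ]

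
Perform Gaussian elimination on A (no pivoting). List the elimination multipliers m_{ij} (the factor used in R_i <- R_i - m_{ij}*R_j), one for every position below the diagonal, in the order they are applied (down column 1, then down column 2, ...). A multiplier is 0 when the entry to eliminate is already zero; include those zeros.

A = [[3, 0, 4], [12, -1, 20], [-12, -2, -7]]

multipliers: 4, -4, 2

Forward elimination:
R2 <- R2 - (4)*R1:  [  0  -1   4 ]
R3 <- R3 - (-4)*R1:  [  0  -2   9 ]
R3 <- R3 - (2)*R2:  [ 0  0  1 ]
Multipliers (in order of application): m_{21} = 4, m_{31} = -4, m_{32} = 2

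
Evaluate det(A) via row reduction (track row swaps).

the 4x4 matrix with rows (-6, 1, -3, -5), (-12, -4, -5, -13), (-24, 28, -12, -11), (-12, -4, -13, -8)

Forward elimination:
R2 <- R2 - (2)*R1:  [  0  -6   1  -3 ]
R3 <- R3 - (4)*R1:  [  0  24   0   9 ]
R4 <- R4 - (2)*R1:  [  0  -6  -7   2 ]
R3 <- R3 - (-4)*R2:  [  0   0   4  -3 ]
R4 <- R4 - (1)*R2:  [  0   0  -8   5 ]
R4 <- R4 - (-2)*R3:  [  0   0   0  -1 ]
Upper-triangular form:
[ -6   1  -3  -5 ]
[  0  -6   1  -3 ]
[  0   0   4  -3 ]
[  0   0   0  -1 ]
det(A) = (-1)^0 * (-6) * (-6) * (4) * (-1) = -144  (0 row swaps -> sign +1)

det(A) = -144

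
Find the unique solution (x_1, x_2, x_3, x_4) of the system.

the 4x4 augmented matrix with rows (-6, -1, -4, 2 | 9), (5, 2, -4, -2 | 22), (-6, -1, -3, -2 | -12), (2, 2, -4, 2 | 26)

(4, -5, -5, 4)

Forward elimination on [A|b]:
R2 <- R2 - (-5/6)*R1:  [     0    7/6  -22/3   -1/3   59/2 ]
R3 <- R3 - (1)*R1:  [   0    0    1   -4  -21 ]
R4 <- R4 - (-1/3)*R1:  [     0    5/3  -16/3    8/3     29 ]
R4 <- R4 - (10/7)*R2:  [     0      0   36/7   22/7  -92/7 ]
R4 <- R4 - (36/7)*R3:  [     0      0      0  166/7  664/7 ]
Row echelon form:
[ -6   -1     -4      2  |      9 ]
[  0  7/6  -22/3   -1/3  |   59/2 ]
[  0    0      1     -4  |    -21 ]
[  0    0      0  166/7  |  664/7 ]
Back-substitution:
x_4 = (664/7) / (166/7) = 4
x_3 = (-21 - (-4)*(4)) / 1 = -5
x_2 = (59/2 - (-22/3)*(-5) - (-1/3)*(4)) / (7/6) = -5
x_1 = (9 - (-1)*(-5) - (-4)*(-5) - (2)*(4)) / -6 = 4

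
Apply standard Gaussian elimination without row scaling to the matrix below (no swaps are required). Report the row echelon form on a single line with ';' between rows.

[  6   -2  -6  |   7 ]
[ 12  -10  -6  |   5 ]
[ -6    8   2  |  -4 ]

Forward elimination:
R2 <- R2 - (2)*R1:  [  0  -6   6  -9 ]
R3 <- R3 - (-1)*R1:  [  0   6  -4   3 ]
R3 <- R3 - (-1)*R2:  [  0   0   2  -6 ]
Row echelon form:
[ 6  -2  -6  |   7 ]
[ 0  -6   6  |  -9 ]
[ 0   0   2  |  -6 ]

REF = [6 -2 -6 7; 0 -6 6 -9; 0 0 2 -6]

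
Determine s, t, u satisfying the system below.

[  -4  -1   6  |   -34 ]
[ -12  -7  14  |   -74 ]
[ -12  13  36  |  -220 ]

Forward elimination on [A|b]:
R2 <- R2 - (3)*R1:  [  0  -4  -4  28 ]
R3 <- R3 - (3)*R1:  [    0    16    18  -118 ]
R3 <- R3 - (-4)*R2:  [  0   0   2  -6 ]
Row echelon form:
[ -4  -1   6  |  -34 ]
[  0  -4  -4  |   28 ]
[  0   0   2  |   -6 ]
Back-substitution:
u = (-6) / 2 = -3
t = (28 - (-4)*(-3)) / -4 = -4
s = (-34 - (-1)*(-4) - (6)*(-3)) / -4 = 5

(5, -4, -3)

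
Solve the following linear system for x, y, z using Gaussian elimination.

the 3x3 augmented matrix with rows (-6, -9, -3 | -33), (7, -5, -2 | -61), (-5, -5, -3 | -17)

Forward elimination on [A|b]:
R2 <- R2 - (-7/6)*R1:  [      0   -31/2   -11/2  -199/2 ]
R3 <- R3 - (5/6)*R1:  [    0   5/2  -1/2  21/2 ]
R3 <- R3 - (-5/31)*R2:  [       0        0   -43/31  -172/31 ]
Row echelon form:
[ -6     -9      -3  |      -33 ]
[  0  -31/2   -11/2  |   -199/2 ]
[  0      0  -43/31  |  -172/31 ]
Back-substitution:
z = (-172/31) / (-43/31) = 4
y = (-199/2 - (-11/2)*(4)) / (-31/2) = 5
x = (-33 - (-9)*(5) - (-3)*(4)) / -6 = -4

(-4, 5, 4)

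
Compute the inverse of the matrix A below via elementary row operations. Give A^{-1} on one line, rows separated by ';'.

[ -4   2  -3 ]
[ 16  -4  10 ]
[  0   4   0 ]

inverse = [5/4 3/8 -1/4; 0 0 1/4; -2 -1/2 1/2]

Gauss-Jordan on [A | I]:
R1 <- (1/-4)*R1:  [    1  -1/2   3/4  |  -1/4     0     0 ]
R2 <- R2 - (16)*R1:  [  0   4  -2  |   4   1   0 ]
R2 <- (1/4)*R2:  [    0     1  -1/2  |     1   1/4     0 ]
R1 <- R1 - (-1/2)*R2:  [   1    0  1/2  |  1/4  1/8    0 ]
R3 <- R3 - (4)*R2:  [  0   0   2  |  -4  -1   1 ]
R3 <- (1/2)*R3:  [    0     0     1  |    -2  -1/2   1/2 ]
R1 <- R1 - (1/2)*R3:  [    1     0     0  |   5/4   3/8  -1/4 ]
R2 <- R2 - (-1/2)*R3:  [   0    1    0  |    0    0  1/4 ]
Right block of [I | A^{-1}] is the inverse:
[ 5/4   3/8  -1/4 ]
[   0     0   1/4 ]
[  -2  -1/2   1/2 ]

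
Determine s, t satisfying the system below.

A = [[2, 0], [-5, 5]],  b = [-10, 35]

(-5, 2)

Forward elimination on [A|b]:
R2 <- R2 - (-5/2)*R1:  [  0   5  10 ]
Row echelon form:
[ 2  0  |  -10 ]
[ 0  5  |   10 ]
Back-substitution:
t = (10) / 5 = 2
s = (-10) / 2 = -5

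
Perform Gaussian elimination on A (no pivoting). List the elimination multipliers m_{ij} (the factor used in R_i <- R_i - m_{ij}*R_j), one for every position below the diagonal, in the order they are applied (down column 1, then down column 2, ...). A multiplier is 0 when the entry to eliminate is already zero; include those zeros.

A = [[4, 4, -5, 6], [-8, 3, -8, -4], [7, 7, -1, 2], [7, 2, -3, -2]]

Forward elimination:
R2 <- R2 - (-2)*R1:  [   0   11  -18    8 ]
R3 <- R3 - (7/4)*R1:  [     0      0   31/4  -17/2 ]
R4 <- R4 - (7/4)*R1:  [     0     -5   23/4  -25/2 ]
R3: entry in column 2 is already 0 -> m_{32} = 0 (no row operation needed)
R4 <- R4 - (-5/11)*R2:  [       0        0  -107/44  -195/22 ]
R4 <- R4 - (-107/341)*R3:  [         0          0          0  -3932/341 ]
Multipliers (in order of application): m_{21} = -2, m_{31} = 7/4, m_{41} = 7/4, m_{32} = 0, m_{42} = -5/11, m_{43} = -107/341

multipliers: -2, 7/4, 7/4, 0, -5/11, -107/341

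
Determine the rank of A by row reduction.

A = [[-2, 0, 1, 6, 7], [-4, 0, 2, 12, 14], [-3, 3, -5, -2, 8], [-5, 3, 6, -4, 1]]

Row reduction:
R2 <- R2 - (2)*R1:  [ 0  0  0  0  0 ]
R3 <- R3 - (3/2)*R1:  [     0      3  -13/2    -11   -5/2 ]
R4 <- R4 - (5/2)*R1:  [     0      3    7/2    -19  -33/2 ]
R2 <-> R3   (pivot in column 2 was zero)
[ -2  0      1    6      7 ]
[  0  3  -13/2  -11   -5/2 ]
[  0  0      0    0      0 ]
[  0  3    7/2  -19  -33/2 ]
R4 <- R4 - (1)*R2:  [   0    0   10   -8  -14 ]
R3 <-> R4   (pivot in column 3 was zero)
[ -2  0      1    6     7 ]
[  0  3  -13/2  -11  -5/2 ]
[  0  0     10   -8   -14 ]
[  0  0      0    0     0 ]
Row echelon form:
[ -2  0      1    6     7 ]
[  0  3  -13/2  -11  -5/2 ]
[  0  0     10   -8   -14 ]
[  0  0      0    0     0 ]
Nonzero rows / pivot columns: 3

rank(A) = 3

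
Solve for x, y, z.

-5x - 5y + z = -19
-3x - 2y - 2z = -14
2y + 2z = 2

(4, 0, 1)

Forward elimination on [A|b]:
R2 <- R2 - (3/5)*R1:  [     0      1  -13/5  -13/5 ]
R3 <- R3 - (2)*R2:  [    0     0  36/5  36/5 ]
Row echelon form:
[ -5  -5      1  |    -19 ]
[  0   1  -13/5  |  -13/5 ]
[  0   0   36/5  |   36/5 ]
Back-substitution:
z = (36/5) / (36/5) = 1
y = (-13/5 - (-13/5)*(1)) / 1 = 0
x = (-19 - (-5)*(0) - (1)*(1)) / -5 = 4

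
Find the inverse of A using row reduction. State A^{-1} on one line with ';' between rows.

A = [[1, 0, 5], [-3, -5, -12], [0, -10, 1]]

Gauss-Jordan on [A | I]:
R2 <- R2 - (-3)*R1:  [  0  -5   3  |   3   1   0 ]
R2 <- (1/-5)*R2:  [    0     1  -3/5  |  -3/5  -1/5     0 ]
R3 <- R3 - (-10)*R2:  [  0   0  -5  |  -6  -2   1 ]
R3 <- (1/-5)*R3:  [    0     0     1  |   6/5   2/5  -1/5 ]
R1 <- R1 - (5)*R3:  [  1   0   0  |  -5  -2   1 ]
R2 <- R2 - (-3/5)*R3:  [     0      1      0  |   3/25   1/25  -3/25 ]
Right block of [I | A^{-1}] is the inverse:
[   -5    -2      1 ]
[ 3/25  1/25  -3/25 ]
[  6/5   2/5   -1/5 ]

inverse = [-5 -2 1; 3/25 1/25 -3/25; 6/5 2/5 -1/5]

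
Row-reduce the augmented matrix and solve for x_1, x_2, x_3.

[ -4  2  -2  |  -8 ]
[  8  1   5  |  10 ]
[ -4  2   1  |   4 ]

(-1, -2, 4)

Forward elimination on [A|b]:
R2 <- R2 - (-2)*R1:  [  0   5   1  -6 ]
R3 <- R3 - (1)*R1:  [  0   0   3  12 ]
Row echelon form:
[ -4  2  -2  |  -8 ]
[  0  5   1  |  -6 ]
[  0  0   3  |  12 ]
Back-substitution:
x_3 = (12) / 3 = 4
x_2 = (-6 - (1)*(4)) / 5 = -2
x_1 = (-8 - (2)*(-2) - (-2)*(4)) / -4 = -1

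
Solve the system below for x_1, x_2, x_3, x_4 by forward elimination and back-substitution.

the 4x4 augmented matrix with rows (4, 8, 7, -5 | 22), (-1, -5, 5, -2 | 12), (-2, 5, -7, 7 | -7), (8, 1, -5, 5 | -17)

(-1, 1, 4, 2)

Forward elimination on [A|b]:
R2 <- R2 - (-1/4)*R1:  [     0     -3   27/4  -13/4   35/2 ]
R3 <- R3 - (-1/2)*R1:  [    0     9  -7/2   9/2     4 ]
R4 <- R4 - (2)*R1:  [   0  -15  -19   15  -61 ]
R3 <- R3 - (-3)*R2:  [     0      0   67/4  -21/4  113/2 ]
R4 <- R4 - (5)*R2:  [      0       0  -211/4   125/4  -297/2 ]
R4 <- R4 - (-211/67)*R3:  [       0        0        0   986/67  1972/67 ]
Row echelon form:
[ 4   8     7      -5  |       22 ]
[ 0  -3  27/4   -13/4  |     35/2 ]
[ 0   0  67/4   -21/4  |    113/2 ]
[ 0   0     0  986/67  |  1972/67 ]
Back-substitution:
x_4 = (1972/67) / (986/67) = 2
x_3 = (113/2 - (-21/4)*(2)) / (67/4) = 4
x_2 = (35/2 - (27/4)*(4) - (-13/4)*(2)) / -3 = 1
x_1 = (22 - (8)*(1) - (7)*(4) - (-5)*(2)) / 4 = -1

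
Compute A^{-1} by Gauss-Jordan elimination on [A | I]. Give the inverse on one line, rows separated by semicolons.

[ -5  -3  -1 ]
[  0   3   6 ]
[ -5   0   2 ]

Gauss-Jordan on [A | I]:
R1 <- (1/-5)*R1:  [    1   3/5   1/5  |  -1/5     0     0 ]
R3 <- R3 - (-5)*R1:  [  0   3   3  |  -1   0   1 ]
R2 <- (1/3)*R2:  [   0    1    2  |    0  1/3    0 ]
R1 <- R1 - (3/5)*R2:  [    1     0    -1  |  -1/5  -1/5     0 ]
R3 <- R3 - (3)*R2:  [  0   0  -3  |  -1  -1   1 ]
R3 <- (1/-3)*R3:  [    0     0     1  |   1/3   1/3  -1/3 ]
R1 <- R1 - (-1)*R3:  [    1     0     0  |  2/15  2/15  -1/3 ]
R2 <- R2 - (2)*R3:  [    0     1     0  |  -2/3  -1/3   2/3 ]
Right block of [I | A^{-1}] is the inverse:
[ 2/15  2/15  -1/3 ]
[ -2/3  -1/3   2/3 ]
[  1/3   1/3  -1/3 ]

inverse = [2/15 2/15 -1/3; -2/3 -1/3 2/3; 1/3 1/3 -1/3]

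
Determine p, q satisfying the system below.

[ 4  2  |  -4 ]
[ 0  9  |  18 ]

Forward elimination on [A|b]:
Row echelon form:
[ 4  2  |  -4 ]
[ 0  9  |  18 ]
Back-substitution:
q = (18) / 9 = 2
p = (-4 - (2)*(2)) / 4 = -2

(-2, 2)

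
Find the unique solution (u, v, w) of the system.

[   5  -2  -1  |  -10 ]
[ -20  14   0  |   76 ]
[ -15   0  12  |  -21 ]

Forward elimination on [A|b]:
R2 <- R2 - (-4)*R1:  [  0   6  -4  36 ]
R3 <- R3 - (-3)*R1:  [   0   -6    9  -51 ]
R3 <- R3 - (-1)*R2:  [   0    0    5  -15 ]
Row echelon form:
[ 5  -2  -1  |  -10 ]
[ 0   6  -4  |   36 ]
[ 0   0   5  |  -15 ]
Back-substitution:
w = (-15) / 5 = -3
v = (36 - (-4)*(-3)) / 6 = 4
u = (-10 - (-2)*(4) - (-1)*(-3)) / 5 = -1

(-1, 4, -3)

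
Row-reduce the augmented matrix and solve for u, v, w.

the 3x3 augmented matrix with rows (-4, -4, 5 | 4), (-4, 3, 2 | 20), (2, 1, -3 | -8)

(0, 4, 4)

Forward elimination on [A|b]:
R2 <- R2 - (1)*R1:  [  0   7  -3  16 ]
R3 <- R3 - (-1/2)*R1:  [    0    -1  -1/2    -6 ]
R3 <- R3 - (-1/7)*R2:  [      0       0  -13/14   -26/7 ]
Row echelon form:
[ -4  -4       5  |      4 ]
[  0   7      -3  |     16 ]
[  0   0  -13/14  |  -26/7 ]
Back-substitution:
w = (-26/7) / (-13/14) = 4
v = (16 - (-3)*(4)) / 7 = 4
u = (4 - (-4)*(4) - (5)*(4)) / -4 = 0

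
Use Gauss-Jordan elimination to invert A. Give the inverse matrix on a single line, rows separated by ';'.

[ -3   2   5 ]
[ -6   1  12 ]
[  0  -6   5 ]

inverse = [77/9 -40/9 19/9; 10/3 -5/3 2/3; 4 -2 1]

Gauss-Jordan on [A | I]:
R1 <- (1/-3)*R1:  [    1  -2/3  -5/3  |  -1/3     0     0 ]
R2 <- R2 - (-6)*R1:  [  0  -3   2  |  -2   1   0 ]
R2 <- (1/-3)*R2:  [    0     1  -2/3  |   2/3  -1/3     0 ]
R1 <- R1 - (-2/3)*R2:  [     1      0  -19/9  |    1/9   -2/9      0 ]
R3 <- R3 - (-6)*R2:  [  0   0   1  |   4  -2   1 ]
R1 <- R1 - (-19/9)*R3:  [     1      0      0  |   77/9  -40/9   19/9 ]
R2 <- R2 - (-2/3)*R3:  [    0     1     0  |  10/3  -5/3   2/3 ]
Right block of [I | A^{-1}] is the inverse:
[ 77/9  -40/9  19/9 ]
[ 10/3   -5/3   2/3 ]
[    4     -2     1 ]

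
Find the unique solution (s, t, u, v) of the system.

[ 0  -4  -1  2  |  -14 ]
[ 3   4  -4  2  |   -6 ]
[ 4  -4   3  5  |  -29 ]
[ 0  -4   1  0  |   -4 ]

Forward elimination on [A|b]:
R1 <-> R2   (pivot in column 1 was zero)
[ 3   4  -4  2   -6 ]
[ 0  -4  -1  2  -14 ]
[ 4  -4   3  5  -29 ]
[ 0  -4   1  0   -4 ]
R3 <- R3 - (4/3)*R1:  [     0  -28/3   25/3    7/3    -21 ]
R3 <- R3 - (7/3)*R2:  [    0     0  32/3  -7/3  35/3 ]
R4 <- R4 - (1)*R2:  [  0   0   2  -2  10 ]
R4 <- R4 - (3/16)*R3:  [      0       0       0  -25/16  125/16 ]
Row echelon form:
[ 3   4    -4       2  |      -6 ]
[ 0  -4    -1       2  |     -14 ]
[ 0   0  32/3    -7/3  |    35/3 ]
[ 0   0     0  -25/16  |  125/16 ]
Back-substitution:
v = (125/16) / (-25/16) = -5
u = (35/3 - (-7/3)*(-5)) / (32/3) = 0
t = (-14 - (-1)*(0) - (2)*(-5)) / -4 = 1
s = (-6 - (4)*(1) - (-4)*(0) - (2)*(-5)) / 3 = 0

(0, 1, 0, -5)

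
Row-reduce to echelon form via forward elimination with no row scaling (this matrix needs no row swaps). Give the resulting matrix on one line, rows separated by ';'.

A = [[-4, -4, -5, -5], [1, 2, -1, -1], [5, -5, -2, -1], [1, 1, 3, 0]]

Forward elimination:
R2 <- R2 - (-1/4)*R1:  [    0     1  -9/4  -9/4 ]
R3 <- R3 - (-5/4)*R1:  [     0    -10  -33/4  -29/4 ]
R4 <- R4 - (-1/4)*R1:  [    0     0   7/4  -5/4 ]
R3 <- R3 - (-10)*R2:  [      0       0  -123/4  -119/4 ]
R4 <- R4 - (-7/123)*R3:  [        0         0         0  -362/123 ]
Row echelon form:
[ -4  -4      -5        -5 ]
[  0   1    -9/4      -9/4 ]
[  0   0  -123/4    -119/4 ]
[  0   0       0  -362/123 ]

REF = [-4 -4 -5 -5; 0 1 -9/4 -9/4; 0 0 -123/4 -119/4; 0 0 0 -362/123]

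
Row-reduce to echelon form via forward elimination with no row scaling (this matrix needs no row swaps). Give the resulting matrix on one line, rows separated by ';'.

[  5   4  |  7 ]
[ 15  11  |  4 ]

REF = [5 4 7; 0 -1 -17]

Forward elimination:
R2 <- R2 - (3)*R1:  [   0   -1  -17 ]
Row echelon form:
[ 5   4  |    7 ]
[ 0  -1  |  -17 ]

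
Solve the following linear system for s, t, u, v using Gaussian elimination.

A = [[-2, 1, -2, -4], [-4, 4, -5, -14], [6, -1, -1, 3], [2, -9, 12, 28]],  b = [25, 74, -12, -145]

Forward elimination on [A|b]:
R2 <- R2 - (2)*R1:  [  0   2  -1  -6  24 ]
R3 <- R3 - (-3)*R1:  [  0   2  -7  -9  63 ]
R4 <- R4 - (-1)*R1:  [    0    -8    10    24  -120 ]
R3 <- R3 - (1)*R2:  [  0   0  -6  -3  39 ]
R4 <- R4 - (-4)*R2:  [   0    0    6    0  -24 ]
R4 <- R4 - (-1)*R3:  [  0   0   0  -3  15 ]
Row echelon form:
[ -2  1  -2  -4  |  25 ]
[  0  2  -1  -6  |  24 ]
[  0  0  -6  -3  |  39 ]
[  0  0   0  -3  |  15 ]
Back-substitution:
v = (15) / -3 = -5
u = (39 - (-3)*(-5)) / -6 = -4
t = (24 - (-1)*(-4) - (-6)*(-5)) / 2 = -5
s = (25 - (1)*(-5) - (-2)*(-4) - (-4)*(-5)) / -2 = -1

(-1, -5, -4, -5)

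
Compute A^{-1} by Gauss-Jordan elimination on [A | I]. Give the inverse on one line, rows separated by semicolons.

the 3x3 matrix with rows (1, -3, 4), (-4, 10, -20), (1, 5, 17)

Gauss-Jordan on [A | I]:
R2 <- R2 - (-4)*R1:  [  0  -2  -4  |   4   1   0 ]
R3 <- R3 - (1)*R1:  [  0   8  13  |  -1   0   1 ]
R2 <- (1/-2)*R2:  [    0     1     2  |    -2  -1/2     0 ]
R1 <- R1 - (-3)*R2:  [    1     0    10  |    -5  -3/2     0 ]
R3 <- R3 - (8)*R2:  [  0   0  -3  |  15   4   1 ]
R3 <- (1/-3)*R3:  [    0     0     1  |    -5  -4/3  -1/3 ]
R1 <- R1 - (10)*R3:  [    1     0     0  |    45  71/6  10/3 ]
R2 <- R2 - (2)*R3:  [    0     1     0  |     8  13/6   2/3 ]
Right block of [I | A^{-1}] is the inverse:
[ 45  71/6  10/3 ]
[  8  13/6   2/3 ]
[ -5  -4/3  -1/3 ]

inverse = [45 71/6 10/3; 8 13/6 2/3; -5 -4/3 -1/3]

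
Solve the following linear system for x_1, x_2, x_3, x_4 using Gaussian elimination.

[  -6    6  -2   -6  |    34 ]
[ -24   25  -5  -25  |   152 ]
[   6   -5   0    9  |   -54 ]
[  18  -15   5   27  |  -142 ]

(-3, 0, 4, -4)

Forward elimination on [A|b]:
R2 <- R2 - (4)*R1:  [  0   1   3  -1  16 ]
R3 <- R3 - (-1)*R1:  [   0    1   -2    3  -20 ]
R4 <- R4 - (-3)*R1:  [   0    3   -1    9  -40 ]
R3 <- R3 - (1)*R2:  [   0    0   -5    4  -36 ]
R4 <- R4 - (3)*R2:  [   0    0  -10   12  -88 ]
R4 <- R4 - (2)*R3:  [   0    0    0    4  -16 ]
Row echelon form:
[ -6  6  -2  -6  |   34 ]
[  0  1   3  -1  |   16 ]
[  0  0  -5   4  |  -36 ]
[  0  0   0   4  |  -16 ]
Back-substitution:
x_4 = (-16) / 4 = -4
x_3 = (-36 - (4)*(-4)) / -5 = 4
x_2 = (16 - (3)*(4) - (-1)*(-4)) / 1 = 0
x_1 = (34 - (6)*(0) - (-2)*(4) - (-6)*(-4)) / -6 = -3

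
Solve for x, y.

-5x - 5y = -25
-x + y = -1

(3, 2)

Forward elimination on [A|b]:
R2 <- R2 - (1/5)*R1:  [ 0  2  4 ]
Row echelon form:
[ -5  -5  |  -25 ]
[  0   2  |    4 ]
Back-substitution:
y = (4) / 2 = 2
x = (-25 - (-5)*(2)) / -5 = 3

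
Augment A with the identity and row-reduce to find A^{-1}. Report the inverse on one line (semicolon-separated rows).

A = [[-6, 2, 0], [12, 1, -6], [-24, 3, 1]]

inverse = [19/150 -1/75 -2/25; 22/25 -1/25 -6/25; 2/5 -1/5 -1/5]

Gauss-Jordan on [A | I]:
R1 <- (1/-6)*R1:  [    1  -1/3     0  |  -1/6     0     0 ]
R2 <- R2 - (12)*R1:  [  0   5  -6  |   2   1   0 ]
R3 <- R3 - (-24)*R1:  [  0  -5   1  |  -4   0   1 ]
R2 <- (1/5)*R2:  [    0     1  -6/5  |   2/5   1/5     0 ]
R1 <- R1 - (-1/3)*R2:  [     1      0   -2/5  |  -1/30   1/15      0 ]
R3 <- R3 - (-5)*R2:  [  0   0  -5  |  -2   1   1 ]
R3 <- (1/-5)*R3:  [    0     0     1  |   2/5  -1/5  -1/5 ]
R1 <- R1 - (-2/5)*R3:  [      1       0       0  |  19/150   -1/75   -2/25 ]
R2 <- R2 - (-6/5)*R3:  [     0      1      0  |  22/25  -1/25  -6/25 ]
Right block of [I | A^{-1}] is the inverse:
[ 19/150  -1/75  -2/25 ]
[  22/25  -1/25  -6/25 ]
[    2/5   -1/5   -1/5 ]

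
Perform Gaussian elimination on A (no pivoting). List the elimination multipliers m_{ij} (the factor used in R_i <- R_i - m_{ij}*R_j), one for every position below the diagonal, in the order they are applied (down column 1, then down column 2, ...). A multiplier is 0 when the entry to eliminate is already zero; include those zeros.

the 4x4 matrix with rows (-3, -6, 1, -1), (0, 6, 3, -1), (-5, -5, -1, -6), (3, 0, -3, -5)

multipliers: 0, 5/3, -1, 5/6, -1, -6/31

Forward elimination:
R2: entry in column 1 is already 0 -> m_{21} = 0 (no row operation needed)
R3 <- R3 - (5/3)*R1:  [     0      5   -8/3  -13/3 ]
R4 <- R4 - (-1)*R1:  [  0  -6  -2  -6 ]
R3 <- R3 - (5/6)*R2:  [     0      0  -31/6   -7/2 ]
R4 <- R4 - (-1)*R2:  [  0   0   1  -7 ]
R4 <- R4 - (-6/31)*R3:  [       0        0        0  -238/31 ]
Multipliers (in order of application): m_{21} = 0, m_{31} = 5/3, m_{41} = -1, m_{32} = 5/6, m_{42} = -1, m_{43} = -6/31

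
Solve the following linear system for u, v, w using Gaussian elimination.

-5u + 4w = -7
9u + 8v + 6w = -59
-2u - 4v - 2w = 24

(-1, -4, -3)

Forward elimination on [A|b]:
R2 <- R2 - (-9/5)*R1:  [      0       8    66/5  -358/5 ]
R3 <- R3 - (2/5)*R1:  [     0     -4  -18/5  134/5 ]
R3 <- R3 - (-1/2)*R2:  [  0   0   3  -9 ]
Row echelon form:
[ -5  0     4  |      -7 ]
[  0  8  66/5  |  -358/5 ]
[  0  0     3  |      -9 ]
Back-substitution:
w = (-9) / 3 = -3
v = (-358/5 - (66/5)*(-3)) / 8 = -4
u = (-7 - (4)*(-3)) / -5 = -1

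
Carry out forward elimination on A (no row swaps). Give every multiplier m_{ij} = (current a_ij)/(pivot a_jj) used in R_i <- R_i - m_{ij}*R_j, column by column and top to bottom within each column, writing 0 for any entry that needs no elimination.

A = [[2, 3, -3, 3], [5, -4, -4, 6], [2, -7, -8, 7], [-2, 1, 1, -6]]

Forward elimination:
R2 <- R2 - (5/2)*R1:  [     0  -23/2    7/2   -3/2 ]
R3 <- R3 - (1)*R1:  [   0  -10   -5    4 ]
R4 <- R4 - (-1)*R1:  [  0   4  -2  -3 ]
R3 <- R3 - (20/23)*R2:  [       0        0  -185/23   122/23 ]
R4 <- R4 - (-8/23)*R2:  [      0       0  -18/23  -81/23 ]
R4 <- R4 - (18/185)*R3:  [        0         0         0  -747/185 ]
Multipliers (in order of application): m_{21} = 5/2, m_{31} = 1, m_{41} = -1, m_{32} = 20/23, m_{42} = -8/23, m_{43} = 18/185

multipliers: 5/2, 1, -1, 20/23, -8/23, 18/185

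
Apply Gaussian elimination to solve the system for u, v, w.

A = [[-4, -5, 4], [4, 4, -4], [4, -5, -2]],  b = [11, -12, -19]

(-3, 1, 1)

Forward elimination on [A|b]:
R2 <- R2 - (-1)*R1:  [  0  -1   0  -1 ]
R3 <- R3 - (-1)*R1:  [   0  -10    2   -8 ]
R3 <- R3 - (10)*R2:  [ 0  0  2  2 ]
Row echelon form:
[ -4  -5  4  |  11 ]
[  0  -1  0  |  -1 ]
[  0   0  2  |   2 ]
Back-substitution:
w = (2) / 2 = 1
v = (-1) / -1 = 1
u = (11 - (-5)*(1) - (4)*(1)) / -4 = -3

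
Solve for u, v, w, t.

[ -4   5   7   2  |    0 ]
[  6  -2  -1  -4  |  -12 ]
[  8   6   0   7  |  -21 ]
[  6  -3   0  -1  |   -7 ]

(-2, -2, 0, 1)

Forward elimination on [A|b]:
R2 <- R2 - (-3/2)*R1:  [    0  11/2  19/2    -1   -12 ]
R3 <- R3 - (-2)*R1:  [   0   16   14   11  -21 ]
R4 <- R4 - (-3/2)*R1:  [    0   9/2  21/2     2    -7 ]
R3 <- R3 - (32/11)*R2:  [       0        0  -150/11   153/11   153/11 ]
R4 <- R4 - (9/11)*R2:  [     0      0  30/11  31/11  31/11 ]
R4 <- R4 - (-1/5)*R3:  [    0     0     0  28/5  28/5 ]
Row echelon form:
[ -4     5        7       2  |       0 ]
[  0  11/2     19/2      -1  |     -12 ]
[  0     0  -150/11  153/11  |  153/11 ]
[  0     0        0    28/5  |    28/5 ]
Back-substitution:
t = (28/5) / (28/5) = 1
w = (153/11 - (153/11)*(1)) / (-150/11) = 0
v = (-12 - (19/2)*(0) - (-1)*(1)) / (11/2) = -2
u = (0 - (5)*(-2) - (7)*(0) - (2)*(1)) / -4 = -2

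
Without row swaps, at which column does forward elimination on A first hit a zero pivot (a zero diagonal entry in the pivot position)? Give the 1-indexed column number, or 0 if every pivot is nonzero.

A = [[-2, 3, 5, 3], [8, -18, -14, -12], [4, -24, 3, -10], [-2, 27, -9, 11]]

Naive forward elimination:
R2 <- R2 - (-4)*R1:  [  0  -6   6   0 ]
R3 <- R3 - (-2)*R1:  [   0  -18   13   -4 ]
R4 <- R4 - (1)*R1:  [   0   24  -14    8 ]
R3 <- R3 - (3)*R2:  [  0   0  -5  -4 ]
R4 <- R4 - (-4)*R2:  [  0   0  10   8 ]
R4 <- R4 - (-2)*R3:  [ 0  0  0  0 ]
Matrix at this point:
[ -2   3   5   3 ]
[  0  -6   6   0 ]
[  0   0  -5  -4 ]
[  0   0   0   0 ]
Pivot entry (4,4) in the last row is zero and there are no rows below to swap with -> zero pivot in column 4 (A is singular).

first zero-pivot column = 4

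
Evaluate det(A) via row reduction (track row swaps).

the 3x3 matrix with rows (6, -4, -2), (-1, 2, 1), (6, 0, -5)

det(A) = -40

Forward elimination:
R2 <- R2 - (-1/6)*R1:  [   0  4/3  2/3 ]
R3 <- R3 - (1)*R1:  [  0   4  -3 ]
R3 <- R3 - (3)*R2:  [  0   0  -5 ]
Upper-triangular form:
[ 6   -4   -2 ]
[ 0  4/3  2/3 ]
[ 0    0   -5 ]
det(A) = (-1)^0 * (6) * (4/3) * (-5) = -40  (0 row swaps -> sign +1)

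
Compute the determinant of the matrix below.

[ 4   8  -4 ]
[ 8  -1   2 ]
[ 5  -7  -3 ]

det(A) = 544

Forward elimination:
R2 <- R2 - (2)*R1:  [   0  -17   10 ]
R3 <- R3 - (5/4)*R1:  [   0  -17    2 ]
R3 <- R3 - (1)*R2:  [  0   0  -8 ]
Upper-triangular form:
[ 4    8  -4 ]
[ 0  -17  10 ]
[ 0    0  -8 ]
det(A) = (-1)^0 * (4) * (-17) * (-8) = 544  (0 row swaps -> sign +1)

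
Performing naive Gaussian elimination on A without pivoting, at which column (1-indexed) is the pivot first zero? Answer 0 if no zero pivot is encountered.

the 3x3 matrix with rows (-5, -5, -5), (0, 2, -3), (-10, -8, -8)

first zero-pivot column = 0

Naive forward elimination:
R3 <- R3 - (2)*R1:  [ 0  2  2 ]
R3 <- R3 - (1)*R2:  [ 0  0  5 ]
All pivots nonzero; naive elimination completes without hitting a zero pivot.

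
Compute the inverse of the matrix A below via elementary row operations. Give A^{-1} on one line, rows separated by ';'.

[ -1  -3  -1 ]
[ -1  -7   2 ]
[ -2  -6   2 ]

inverse = [-1/8 3/4 -13/16; -1/8 -1/4 3/16; -1/2 0 1/4]

Gauss-Jordan on [A | I]:
R1 <- (1/-1)*R1:  [  1   3   1  |  -1   0   0 ]
R2 <- R2 - (-1)*R1:  [  0  -4   3  |  -1   1   0 ]
R3 <- R3 - (-2)*R1:  [  0   0   4  |  -2   0   1 ]
R2 <- (1/-4)*R2:  [    0     1  -3/4  |   1/4  -1/4     0 ]
R1 <- R1 - (3)*R2:  [    1     0  13/4  |  -7/4   3/4     0 ]
R3 <- (1/4)*R3:  [    0     0     1  |  -1/2     0   1/4 ]
R1 <- R1 - (13/4)*R3:  [      1       0       0  |    -1/8     3/4  -13/16 ]
R2 <- R2 - (-3/4)*R3:  [    0     1     0  |  -1/8  -1/4  3/16 ]
Right block of [I | A^{-1}] is the inverse:
[ -1/8   3/4  -13/16 ]
[ -1/8  -1/4    3/16 ]
[ -1/2     0     1/4 ]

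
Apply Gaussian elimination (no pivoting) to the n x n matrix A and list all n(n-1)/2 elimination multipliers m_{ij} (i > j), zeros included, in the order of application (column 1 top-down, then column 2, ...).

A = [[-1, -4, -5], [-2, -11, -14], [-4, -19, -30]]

multipliers: 2, 4, 1

Forward elimination:
R2 <- R2 - (2)*R1:  [  0  -3  -4 ]
R3 <- R3 - (4)*R1:  [   0   -3  -10 ]
R3 <- R3 - (1)*R2:  [  0   0  -6 ]
Multipliers (in order of application): m_{21} = 2, m_{31} = 4, m_{32} = 1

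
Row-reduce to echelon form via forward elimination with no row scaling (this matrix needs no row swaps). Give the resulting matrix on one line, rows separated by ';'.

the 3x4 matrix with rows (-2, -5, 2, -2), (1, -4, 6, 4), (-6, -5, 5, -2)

Forward elimination:
R2 <- R2 - (-1/2)*R1:  [     0  -13/2      7      3 ]
R3 <- R3 - (3)*R1:  [  0  10  -1   4 ]
R3 <- R3 - (-20/13)*R2:  [      0       0  127/13  112/13 ]
Row echelon form:
[ -2     -5       2      -2 ]
[  0  -13/2       7       3 ]
[  0      0  127/13  112/13 ]

REF = [-2 -5 2 -2; 0 -13/2 7 3; 0 0 127/13 112/13]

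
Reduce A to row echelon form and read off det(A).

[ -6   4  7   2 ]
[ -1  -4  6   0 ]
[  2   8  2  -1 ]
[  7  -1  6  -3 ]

Forward elimination:
R2 <- R2 - (1/6)*R1:  [     0  -14/3   29/6   -1/3 ]
R3 <- R3 - (-1/3)*R1:  [    0  28/3  13/3  -1/3 ]
R4 <- R4 - (-7/6)*R1:  [    0  11/3  85/6  -2/3 ]
R3 <- R3 - (-2)*R2:  [  0   0  14  -1 ]
R4 <- R4 - (-11/14)*R2:  [      0       0  503/28  -13/14 ]
R4 <- R4 - (503/392)*R3:  [       0        0        0  139/392 ]
Upper-triangular form:
[ -6      4     7        2 ]
[  0  -14/3  29/6     -1/3 ]
[  0      0    14       -1 ]
[  0      0     0  139/392 ]
det(A) = (-1)^0 * (-6) * (-14/3) * (14) * (139/392) = 139  (0 row swaps -> sign +1)

det(A) = 139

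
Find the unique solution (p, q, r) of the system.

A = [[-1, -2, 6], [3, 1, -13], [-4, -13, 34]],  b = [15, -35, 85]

(1, 1, 3)

Forward elimination on [A|b]:
R2 <- R2 - (-3)*R1:  [  0  -5   5  10 ]
R3 <- R3 - (4)*R1:  [  0  -5  10  25 ]
R3 <- R3 - (1)*R2:  [  0   0   5  15 ]
Row echelon form:
[ -1  -2  6  |  15 ]
[  0  -5  5  |  10 ]
[  0   0  5  |  15 ]
Back-substitution:
r = (15) / 5 = 3
q = (10 - (5)*(3)) / -5 = 1
p = (15 - (-2)*(1) - (6)*(3)) / -1 = 1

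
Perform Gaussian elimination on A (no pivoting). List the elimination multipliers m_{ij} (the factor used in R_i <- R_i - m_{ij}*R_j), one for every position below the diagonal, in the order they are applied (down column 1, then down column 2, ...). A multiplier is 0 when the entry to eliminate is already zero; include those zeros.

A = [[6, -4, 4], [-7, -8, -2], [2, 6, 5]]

multipliers: -7/6, 1/3, -11/19

Forward elimination:
R2 <- R2 - (-7/6)*R1:  [     0  -38/3    8/3 ]
R3 <- R3 - (1/3)*R1:  [    0  22/3  11/3 ]
R3 <- R3 - (-11/19)*R2:  [     0      0  99/19 ]
Multipliers (in order of application): m_{21} = -7/6, m_{31} = 1/3, m_{32} = -11/19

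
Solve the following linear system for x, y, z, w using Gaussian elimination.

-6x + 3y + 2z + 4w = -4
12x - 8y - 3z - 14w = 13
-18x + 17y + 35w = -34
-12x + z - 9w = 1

Forward elimination on [A|b]:
R2 <- R2 - (-2)*R1:  [  0  -2   1  -6   5 ]
R3 <- R3 - (3)*R1:  [   0    8   -6   23  -22 ]
R4 <- R4 - (2)*R1:  [   0   -6   -3  -17    9 ]
R3 <- R3 - (-4)*R2:  [  0   0  -2  -1  -2 ]
R4 <- R4 - (3)*R2:  [  0   0  -6   1  -6 ]
R4 <- R4 - (3)*R3:  [ 0  0  0  4  0 ]
Row echelon form:
[ -6   3   2   4  |  -4 ]
[  0  -2   1  -6  |   5 ]
[  0   0  -2  -1  |  -2 ]
[  0   0   0   4  |   0 ]
Back-substitution:
w = (0) / 4 = 0
z = (-2 - (-1)*(0)) / -2 = 1
y = (5 - (1)*(1) - (-6)*(0)) / -2 = -2
x = (-4 - (3)*(-2) - (2)*(1) - (4)*(0)) / -6 = 0

(0, -2, 1, 0)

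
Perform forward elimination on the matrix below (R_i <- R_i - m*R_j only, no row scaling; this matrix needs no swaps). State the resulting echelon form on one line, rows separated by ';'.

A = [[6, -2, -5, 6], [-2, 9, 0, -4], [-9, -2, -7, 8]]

Forward elimination:
R2 <- R2 - (-1/3)*R1:  [    0  25/3  -5/3    -2 ]
R3 <- R3 - (-3/2)*R1:  [     0     -5  -29/2     17 ]
R3 <- R3 - (-3/5)*R2:  [     0      0  -31/2   79/5 ]
Row echelon form:
[ 6    -2     -5     6 ]
[ 0  25/3   -5/3    -2 ]
[ 0     0  -31/2  79/5 ]

REF = [6 -2 -5 6; 0 25/3 -5/3 -2; 0 0 -31/2 79/5]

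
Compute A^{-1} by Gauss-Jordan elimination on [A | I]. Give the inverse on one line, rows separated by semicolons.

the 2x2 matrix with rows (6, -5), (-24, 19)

inverse = [-19/6 -5/6; -4 -1]

Gauss-Jordan on [A | I]:
R1 <- (1/6)*R1:  [    1  -5/6  |   1/6     0 ]
R2 <- R2 - (-24)*R1:  [  0  -1  |   4   1 ]
R2 <- (1/-1)*R2:  [  0   1  |  -4  -1 ]
R1 <- R1 - (-5/6)*R2:  [     1      0  |  -19/6   -5/6 ]
Right block of [I | A^{-1}] is the inverse:
[ -19/6  -5/6 ]
[    -4    -1 ]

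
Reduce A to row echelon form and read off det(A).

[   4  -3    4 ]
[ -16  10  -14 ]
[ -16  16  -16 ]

Forward elimination:
R2 <- R2 - (-4)*R1:  [  0  -2   2 ]
R3 <- R3 - (-4)*R1:  [ 0  4  0 ]
R3 <- R3 - (-2)*R2:  [ 0  0  4 ]
Upper-triangular form:
[ 4  -3  4 ]
[ 0  -2  2 ]
[ 0   0  4 ]
det(A) = (-1)^0 * (4) * (-2) * (4) = -32  (0 row swaps -> sign +1)

det(A) = -32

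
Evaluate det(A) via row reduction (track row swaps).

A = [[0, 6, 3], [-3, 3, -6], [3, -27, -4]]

det(A) = 36

Forward elimination:
R1 <-> R2   (pivot in column 1 was zero)
[ -3    3  -6 ]
[  0    6   3 ]
[  3  -27  -4 ]
R3 <- R3 - (-1)*R1:  [   0  -24  -10 ]
R3 <- R3 - (-4)*R2:  [ 0  0  2 ]
Upper-triangular form:
[ -3  3  -6 ]
[  0  6   3 ]
[  0  0   2 ]
det(A) = (-1)^1 * (-3) * (6) * (2) = 36  (1 row swap -> sign -1)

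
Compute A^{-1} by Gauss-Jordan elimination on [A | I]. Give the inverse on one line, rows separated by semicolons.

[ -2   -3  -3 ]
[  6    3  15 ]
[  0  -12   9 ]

inverse = [-23/4 -7/4 1; 3/2 1/2 -1/3; 2 2/3 -1/3]

Gauss-Jordan on [A | I]:
R1 <- (1/-2)*R1:  [    1   3/2   3/2  |  -1/2     0     0 ]
R2 <- R2 - (6)*R1:  [  0  -6   6  |   3   1   0 ]
R2 <- (1/-6)*R2:  [    0     1    -1  |  -1/2  -1/6     0 ]
R1 <- R1 - (3/2)*R2:  [   1    0    3  |  1/4  1/4    0 ]
R3 <- R3 - (-12)*R2:  [  0   0  -3  |  -6  -2   1 ]
R3 <- (1/-3)*R3:  [    0     0     1  |     2   2/3  -1/3 ]
R1 <- R1 - (3)*R3:  [     1      0      0  |  -23/4   -7/4      1 ]
R2 <- R2 - (-1)*R3:  [    0     1     0  |   3/2   1/2  -1/3 ]
Right block of [I | A^{-1}] is the inverse:
[ -23/4  -7/4     1 ]
[   3/2   1/2  -1/3 ]
[     2   2/3  -1/3 ]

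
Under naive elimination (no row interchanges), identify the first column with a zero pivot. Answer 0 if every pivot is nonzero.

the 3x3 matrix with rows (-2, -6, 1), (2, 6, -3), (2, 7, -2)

Naive forward elimination:
R2 <- R2 - (-1)*R1:  [  0   0  -2 ]
R3 <- R3 - (-1)*R1:  [  0   1  -1 ]
Matrix at this point:
[ -2  -6   1 ]
[  0   0  -2 ]
[  0   1  -1 ]
Pivot entry (2,2) is zero but row 3 has 1 in column 2 -> naive elimination stops; a row interchange (e.g. R2 <-> R3) would be required here.

first zero-pivot column = 2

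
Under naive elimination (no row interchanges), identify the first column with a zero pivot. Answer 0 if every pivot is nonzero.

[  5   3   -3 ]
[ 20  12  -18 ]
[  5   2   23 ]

Naive forward elimination:
R2 <- R2 - (4)*R1:  [  0   0  -6 ]
R3 <- R3 - (1)*R1:  [  0  -1  26 ]
Matrix at this point:
[ 5   3  -3 ]
[ 0   0  -6 ]
[ 0  -1  26 ]
Pivot entry (2,2) is zero but row 3 has -1 in column 2 -> naive elimination stops; a row interchange (e.g. R2 <-> R3) would be required here.

first zero-pivot column = 2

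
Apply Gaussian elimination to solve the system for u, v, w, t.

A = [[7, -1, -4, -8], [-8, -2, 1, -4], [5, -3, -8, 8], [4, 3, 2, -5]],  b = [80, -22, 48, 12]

Forward elimination on [A|b]:
R2 <- R2 - (-8/7)*R1:  [     0  -22/7  -25/7  -92/7  486/7 ]
R3 <- R3 - (5/7)*R1:  [     0  -16/7  -36/7   96/7  -64/7 ]
R4 <- R4 - (4/7)*R1:  [      0    25/7    30/7    -3/7  -236/7 ]
R3 <- R3 - (8/11)*R2:  [       0        0   -28/11   256/11  -656/11 ]
R4 <- R4 - (-25/22)*R2:  [       0        0     5/22  -169/11   497/11 ]
R4 <- R4 - (-5/56)*R3:  [     0      0      0  -93/7  279/7 ]
Row echelon form:
[ 7     -1      -4      -8  |       80 ]
[ 0  -22/7   -25/7   -92/7  |    486/7 ]
[ 0      0  -28/11  256/11  |  -656/11 ]
[ 0      0       0   -93/7  |    279/7 ]
Back-substitution:
t = (279/7) / (-93/7) = -3
w = (-656/11 - (256/11)*(-3)) / (-28/11) = -4
v = (486/7 - (-25/7)*(-4) - (-92/7)*(-3)) / (-22/7) = -5
u = (80 - (-1)*(-5) - (-4)*(-4) - (-8)*(-3)) / 7 = 5

(5, -5, -4, -3)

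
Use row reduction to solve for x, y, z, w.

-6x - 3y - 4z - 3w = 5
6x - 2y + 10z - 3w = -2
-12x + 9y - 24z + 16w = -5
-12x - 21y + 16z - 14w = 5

Forward elimination on [A|b]:
R2 <- R2 - (-1)*R1:  [  0  -5   6  -6   3 ]
R3 <- R3 - (2)*R1:  [   0   15  -16   22  -15 ]
R4 <- R4 - (2)*R1:  [   0  -15   24   -8   -5 ]
R3 <- R3 - (-3)*R2:  [  0   0   2   4  -6 ]
R4 <- R4 - (3)*R2:  [   0    0    6   10  -14 ]
R4 <- R4 - (3)*R3:  [  0   0   0  -2   4 ]
Row echelon form:
[ -6  -3  -4  -3  |   5 ]
[  0  -5   6  -6  |   3 ]
[  0   0   2   4  |  -6 ]
[  0   0   0  -2  |   4 ]
Back-substitution:
w = (4) / -2 = -2
z = (-6 - (4)*(-2)) / 2 = 1
y = (3 - (6)*(1) - (-6)*(-2)) / -5 = 3
x = (5 - (-3)*(3) - (-4)*(1) - (-3)*(-2)) / -6 = -2

(-2, 3, 1, -2)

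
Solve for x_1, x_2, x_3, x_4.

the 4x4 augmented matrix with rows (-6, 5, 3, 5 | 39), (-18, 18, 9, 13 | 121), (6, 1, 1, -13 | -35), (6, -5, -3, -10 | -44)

Forward elimination on [A|b]:
R2 <- R2 - (3)*R1:  [  0   3   0  -2   4 ]
R3 <- R3 - (-1)*R1:  [  0   6   4  -8   4 ]
R4 <- R4 - (-1)*R1:  [  0   0   0  -5  -5 ]
R3 <- R3 - (2)*R2:  [  0   0   4  -4  -4 ]
Row echelon form:
[ -6  5  3   5  |  39 ]
[  0  3  0  -2  |   4 ]
[  0  0  4  -4  |  -4 ]
[  0  0  0  -5  |  -5 ]
Back-substitution:
x_4 = (-5) / -5 = 1
x_3 = (-4 - (-4)*(1)) / 4 = 0
x_2 = (4 - (-2)*(1)) / 3 = 2
x_1 = (39 - (5)*(2) - (3)*(0) - (5)*(1)) / -6 = -4

(-4, 2, 0, 1)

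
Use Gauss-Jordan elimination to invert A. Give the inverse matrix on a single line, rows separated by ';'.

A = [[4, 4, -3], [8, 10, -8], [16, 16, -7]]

Gauss-Jordan on [A | I]:
R1 <- (1/4)*R1:  [    1     1  -3/4  |   1/4     0     0 ]
R2 <- R2 - (8)*R1:  [  0   2  -2  |  -2   1   0 ]
R3 <- R3 - (16)*R1:  [  0   0   5  |  -4   0   1 ]
R2 <- (1/2)*R2:  [   0    1   -1  |   -1  1/2    0 ]
R1 <- R1 - (1)*R2:  [    1     0   1/4  |   5/4  -1/2     0 ]
R3 <- (1/5)*R3:  [    0     0     1  |  -4/5     0   1/5 ]
R1 <- R1 - (1/4)*R3:  [     1      0      0  |  29/20   -1/2  -1/20 ]
R2 <- R2 - (-1)*R3:  [    0     1     0  |  -9/5   1/2   1/5 ]
Right block of [I | A^{-1}] is the inverse:
[ 29/20  -1/2  -1/20 ]
[  -9/5   1/2    1/5 ]
[  -4/5     0    1/5 ]

inverse = [29/20 -1/2 -1/20; -9/5 1/2 1/5; -4/5 0 1/5]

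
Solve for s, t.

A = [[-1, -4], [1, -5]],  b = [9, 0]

Forward elimination on [A|b]:
R2 <- R2 - (-1)*R1:  [  0  -9   9 ]
Row echelon form:
[ -1  -4  |  9 ]
[  0  -9  |  9 ]
Back-substitution:
t = (9) / -9 = -1
s = (9 - (-4)*(-1)) / -1 = -5

(-5, -1)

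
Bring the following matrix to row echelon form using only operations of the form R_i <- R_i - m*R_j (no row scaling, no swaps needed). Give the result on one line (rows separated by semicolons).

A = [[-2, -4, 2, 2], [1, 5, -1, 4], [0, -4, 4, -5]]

REF = [-2 -4 2 2; 0 3 0 5; 0 0 4 5/3]

Forward elimination:
R2 <- R2 - (-1/2)*R1:  [ 0  3  0  5 ]
R3 <- R3 - (-4/3)*R2:  [   0    0    4  5/3 ]
Row echelon form:
[ -2  -4  2    2 ]
[  0   3  0    5 ]
[  0   0  4  5/3 ]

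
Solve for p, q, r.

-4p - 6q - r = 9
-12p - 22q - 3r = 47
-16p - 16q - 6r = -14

Forward elimination on [A|b]:
R2 <- R2 - (3)*R1:  [  0  -4   0  20 ]
R3 <- R3 - (4)*R1:  [   0    8   -2  -50 ]
R3 <- R3 - (-2)*R2:  [   0    0   -2  -10 ]
Row echelon form:
[ -4  -6  -1  |    9 ]
[  0  -4   0  |   20 ]
[  0   0  -2  |  -10 ]
Back-substitution:
r = (-10) / -2 = 5
q = (20) / -4 = -5
p = (9 - (-6)*(-5) - (-1)*(5)) / -4 = 4

(4, -5, 5)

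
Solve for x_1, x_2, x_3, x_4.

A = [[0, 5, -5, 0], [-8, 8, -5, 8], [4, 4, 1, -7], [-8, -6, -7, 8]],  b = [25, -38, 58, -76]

Forward elimination on [A|b]:
R1 <-> R2   (pivot in column 1 was zero)
[ -8   8  -5   8  -38 ]
[  0   5  -5   0   25 ]
[  4   4   1  -7   58 ]
[ -8  -6  -7   8  -76 ]
R3 <- R3 - (-1/2)*R1:  [    0     8  -3/2    -3    39 ]
R4 <- R4 - (1)*R1:  [   0  -14   -2    0  -38 ]
R3 <- R3 - (8/5)*R2:  [    0     0  13/2    -3    -1 ]
R4 <- R4 - (-14/5)*R2:  [   0    0  -16    0   32 ]
R4 <- R4 - (-32/13)*R3:  [      0       0       0  -96/13  384/13 ]
Row echelon form:
[ -8  8    -5       8  |     -38 ]
[  0  5    -5       0  |      25 ]
[  0  0  13/2      -3  |      -1 ]
[  0  0     0  -96/13  |  384/13 ]
Back-substitution:
x_4 = (384/13) / (-96/13) = -4
x_3 = (-1 - (-3)*(-4)) / (13/2) = -2
x_2 = (25 - (-5)*(-2)) / 5 = 3
x_1 = (-38 - (8)*(3) - (-5)*(-2) - (8)*(-4)) / -8 = 5

(5, 3, -2, -4)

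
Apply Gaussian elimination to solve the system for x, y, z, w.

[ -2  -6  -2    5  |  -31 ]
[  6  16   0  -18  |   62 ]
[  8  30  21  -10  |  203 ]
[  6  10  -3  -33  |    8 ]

(0, 5, 3, 1)

Forward elimination on [A|b]:
R2 <- R2 - (-3)*R1:  [   0   -2   -6   -3  -31 ]
R3 <- R3 - (-4)*R1:  [  0   6  13  10  79 ]
R4 <- R4 - (-3)*R1:  [   0   -8   -9  -18  -85 ]
R3 <- R3 - (-3)*R2:  [   0    0   -5    1  -14 ]
R4 <- R4 - (4)*R2:  [  0   0  15  -6  39 ]
R4 <- R4 - (-3)*R3:  [  0   0   0  -3  -3 ]
Row echelon form:
[ -2  -6  -2   5  |  -31 ]
[  0  -2  -6  -3  |  -31 ]
[  0   0  -5   1  |  -14 ]
[  0   0   0  -3  |   -3 ]
Back-substitution:
w = (-3) / -3 = 1
z = (-14 - (1)*(1)) / -5 = 3
y = (-31 - (-6)*(3) - (-3)*(1)) / -2 = 5
x = (-31 - (-6)*(5) - (-2)*(3) - (5)*(1)) / -2 = 0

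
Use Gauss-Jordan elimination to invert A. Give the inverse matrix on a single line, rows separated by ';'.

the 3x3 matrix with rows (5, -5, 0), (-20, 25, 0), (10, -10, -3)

inverse = [1 1/5 0; 4/5 1/5 0; 2/3 0 -1/3]

Gauss-Jordan on [A | I]:
R1 <- (1/5)*R1:  [   1   -1    0  |  1/5    0    0 ]
R2 <- R2 - (-20)*R1:  [ 0  5  0  |  4  1  0 ]
R3 <- R3 - (10)*R1:  [  0   0  -3  |  -2   0   1 ]
R2 <- (1/5)*R2:  [   0    1    0  |  4/5  1/5    0 ]
R1 <- R1 - (-1)*R2:  [   1    0    0  |    1  1/5    0 ]
R3 <- (1/-3)*R3:  [    0     0     1  |   2/3     0  -1/3 ]
Right block of [I | A^{-1}] is the inverse:
[   1  1/5     0 ]
[ 4/5  1/5     0 ]
[ 2/3    0  -1/3 ]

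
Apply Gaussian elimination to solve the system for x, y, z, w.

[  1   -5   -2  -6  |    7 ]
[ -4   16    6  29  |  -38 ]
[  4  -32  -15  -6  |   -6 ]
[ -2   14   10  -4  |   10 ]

(-4, 1, -2, -2)

Forward elimination on [A|b]:
R2 <- R2 - (-4)*R1:  [   0   -4   -2    5  -10 ]
R3 <- R3 - (4)*R1:  [   0  -12   -7   18  -34 ]
R4 <- R4 - (-2)*R1:  [   0    4    6  -16   24 ]
R3 <- R3 - (3)*R2:  [  0   0  -1   3  -4 ]
R4 <- R4 - (-1)*R2:  [   0    0    4  -11   14 ]
R4 <- R4 - (-4)*R3:  [  0   0   0   1  -2 ]
Row echelon form:
[ 1  -5  -2  -6  |    7 ]
[ 0  -4  -2   5  |  -10 ]
[ 0   0  -1   3  |   -4 ]
[ 0   0   0   1  |   -2 ]
Back-substitution:
w = (-2) / 1 = -2
z = (-4 - (3)*(-2)) / -1 = -2
y = (-10 - (-2)*(-2) - (5)*(-2)) / -4 = 1
x = (7 - (-5)*(1) - (-2)*(-2) - (-6)*(-2)) / 1 = -4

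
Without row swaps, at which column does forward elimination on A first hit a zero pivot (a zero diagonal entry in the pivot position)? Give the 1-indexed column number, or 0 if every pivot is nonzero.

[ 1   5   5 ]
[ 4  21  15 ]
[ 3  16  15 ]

Naive forward elimination:
R2 <- R2 - (4)*R1:  [  0   1  -5 ]
R3 <- R3 - (3)*R1:  [ 0  1  0 ]
R3 <- R3 - (1)*R2:  [ 0  0  5 ]
All pivots nonzero; naive elimination completes without hitting a zero pivot.

first zero-pivot column = 0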